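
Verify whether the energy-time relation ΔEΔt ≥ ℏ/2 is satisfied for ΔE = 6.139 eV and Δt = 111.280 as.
Yes, it satisfies the uncertainty relation.

Calculate the product ΔEΔt:
ΔE = 6.139 eV = 9.836e-19 J
ΔEΔt = (9.836e-19 J) × (1.113e-16 s)
ΔEΔt = 1.095e-34 J·s

Compare to the minimum allowed value ℏ/2:
ℏ/2 = 5.273e-35 J·s

Since ΔEΔt = 1.095e-34 J·s ≥ 5.273e-35 J·s = ℏ/2,
this satisfies the uncertainty relation.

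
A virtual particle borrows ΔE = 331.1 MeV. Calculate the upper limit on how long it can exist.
9.940 × 10^-25 s

Using the energy-time uncertainty principle:
ΔEΔt ≥ ℏ/2

For a virtual particle borrowing energy ΔE, the maximum lifetime is:
Δt_max = ℏ/(2ΔE)

Converting energy:
ΔE = 331.1 MeV = 5.305e-11 J

Δt_max = (1.055e-34 J·s) / (2 × 5.305e-11 J)
Δt_max = 9.940e-25 s = 9.940 × 10^-25 s

Virtual particles with higher borrowed energy exist for shorter times.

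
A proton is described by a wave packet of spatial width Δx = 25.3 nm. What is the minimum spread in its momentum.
2.084 × 10^-27 kg·m/s

For a wave packet, the spatial width Δx and momentum spread Δp are related by the uncertainty principle:
ΔxΔp ≥ ℏ/2

The minimum momentum spread is:
Δp_min = ℏ/(2Δx)
Δp_min = (1.055e-34 J·s) / (2 × 2.530e-08 m)
Δp_min = 2.084e-27 kg·m/s

A wave packet cannot have both a well-defined position and well-defined momentum.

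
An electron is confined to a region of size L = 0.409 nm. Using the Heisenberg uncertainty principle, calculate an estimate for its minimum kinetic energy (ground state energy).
56.940 meV

Using the uncertainty principle to estimate ground state energy:

1. The position uncertainty is approximately the confinement size:
   Δx ≈ L = 4.090e-10 m

2. From ΔxΔp ≥ ℏ/2, the minimum momentum uncertainty is:
   Δp ≈ ℏ/(2L) = 1.289e-25 kg·m/s

3. The kinetic energy is approximately:
   KE ≈ (Δp)²/(2m) = (1.289e-25)²/(2 × 9.109e-31 kg)
   KE ≈ 9.123e-21 J = 56.940 meV

This is an order-of-magnitude estimate of the ground state energy.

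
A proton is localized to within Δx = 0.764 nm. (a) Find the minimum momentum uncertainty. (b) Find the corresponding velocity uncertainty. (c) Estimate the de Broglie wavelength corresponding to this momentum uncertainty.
(a) Δp_min = 6.902 × 10^-26 kg·m/s
(b) Δv_min = 41.262 m/s
(c) λ_dB = 9.601 nm

Step-by-step:

(a) From the uncertainty principle:
Δp_min = ℏ/(2Δx) = (1.055e-34 J·s)/(2 × 7.640e-10 m) = 6.902e-26 kg·m/s

(b) The velocity uncertainty:
Δv = Δp/m = (6.902e-26 kg·m/s)/(1.673e-27 kg) = 4.126e+01 m/s = 41.262 m/s

(c) The de Broglie wavelength for this momentum:
λ = h/p = (6.626e-34 J·s)/(6.902e-26 kg·m/s) = 9.601e-09 m = 9.601 nm

Note: The de Broglie wavelength is comparable to the localization size, as expected from wave-particle duality.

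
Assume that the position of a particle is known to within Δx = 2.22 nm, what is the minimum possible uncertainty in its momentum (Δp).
2.375 × 10^-26 kg·m/s

Using the Heisenberg uncertainty principle:
ΔxΔp ≥ ℏ/2

The minimum uncertainty in momentum is:
Δp_min = ℏ/(2Δx)
Δp_min = (1.055e-34 J·s) / (2 × 2.220e-09 m)
Δp_min = 2.375e-26 kg·m/s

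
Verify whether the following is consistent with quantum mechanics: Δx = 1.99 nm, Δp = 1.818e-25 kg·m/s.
Yes, it satisfies the uncertainty principle.

Calculate the product ΔxΔp:
ΔxΔp = (1.990e-09 m) × (1.818e-25 kg·m/s)
ΔxΔp = 3.618e-34 J·s

Compare to the minimum allowed value ℏ/2:
ℏ/2 = 5.273e-35 J·s

Since ΔxΔp = 3.618e-34 J·s ≥ 5.273e-35 J·s = ℏ/2,
the measurement satisfies the uncertainty principle.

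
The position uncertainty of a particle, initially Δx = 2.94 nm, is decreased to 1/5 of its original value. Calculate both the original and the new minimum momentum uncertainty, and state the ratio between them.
Original Δp_min = 1.793 × 10^-26 kg·m/s; new Δp'_min = 8.967 × 10^-26 kg·m/s; ratio Δp'_min/Δp_min = 5.

From the uncertainty principle ΔxΔp ≥ ℏ/2, the minimum momentum uncertainty is Δp_min = ℏ/(2Δx).

Original (Δx = 2.94 nm = 2.940e-09 m):
Δp_min = (1.055e-34 J·s)/(2 × 2.940e-09 m) = 1.793e-26 kg·m/s

When Δx → (1/5)Δx:
Δp'_min = ℏ/(2 × (1/5)Δx) = 5 × ℏ/(2Δx) = 5 × Δp_min
Δp'_min = 5 × 1.793e-26 kg·m/s = 8.967e-26 kg·m/s

Since Δp_min ∝ 1/Δx, when Δx is decreased to 1/5 of its original value, Δp_min increases to 5 times its original value.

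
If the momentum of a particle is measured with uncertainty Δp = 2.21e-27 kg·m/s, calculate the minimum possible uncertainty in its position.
23.859 nm

Using the Heisenberg uncertainty principle:
ΔxΔp ≥ ℏ/2

The minimum uncertainty in position is:
Δx_min = ℏ/(2Δp)
Δx_min = (1.055e-34 J·s) / (2 × 2.210e-27 kg·m/s)
Δx_min = 2.386e-08 m = 23.859 nm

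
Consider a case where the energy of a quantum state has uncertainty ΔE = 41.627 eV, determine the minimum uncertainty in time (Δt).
7.906 as

Using the energy-time uncertainty principle:
ΔEΔt ≥ ℏ/2

The minimum uncertainty in time is:
Δt_min = ℏ/(2ΔE)
Δt_min = (1.055e-34 J·s) / (2 × 6.669e-18 J)
Δt_min = 7.906e-18 s = 7.906 as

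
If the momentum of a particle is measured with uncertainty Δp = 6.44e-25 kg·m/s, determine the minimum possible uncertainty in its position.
81.877 pm

Using the Heisenberg uncertainty principle:
ΔxΔp ≥ ℏ/2

The minimum uncertainty in position is:
Δx_min = ℏ/(2Δp)
Δx_min = (1.055e-34 J·s) / (2 × 6.440e-25 kg·m/s)
Δx_min = 8.188e-11 m = 81.877 pm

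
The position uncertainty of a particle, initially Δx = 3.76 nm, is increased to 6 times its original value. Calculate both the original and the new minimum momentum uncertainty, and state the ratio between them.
Original Δp_min = 1.402 × 10^-26 kg·m/s; new Δp'_min = 2.337 × 10^-27 kg·m/s; ratio Δp'_min/Δp_min = 1/6.

From the uncertainty principle ΔxΔp ≥ ℏ/2, the minimum momentum uncertainty is Δp_min = ℏ/(2Δx).

Original (Δx = 3.76 nm = 3.760e-09 m):
Δp_min = (1.055e-34 J·s)/(2 × 3.760e-09 m) = 1.402e-26 kg·m/s

When Δx → 6Δx:
Δp'_min = ℏ/(2 × 6Δx) = (1/6) × ℏ/(2Δx) = (1/6) × Δp_min
Δp'_min = 1/6 × 1.402e-26 kg·m/s = 2.337e-27 kg·m/s

Since Δp_min ∝ 1/Δx, when Δx is increased to 6 times its original value, Δp_min decreases to 1/6 of its original value.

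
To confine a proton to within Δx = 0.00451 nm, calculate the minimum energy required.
255.036 meV

Localizing a particle requires giving it sufficient momentum uncertainty:

1. From uncertainty principle: Δp ≥ ℏ/(2Δx)
   Δp_min = (1.055e-34 J·s) / (2 × 4.510e-12 m)
   Δp_min = 1.169e-23 kg·m/s

2. This momentum uncertainty corresponds to kinetic energy:
   KE ≈ (Δp)²/(2m) = (1.169e-23)²/(2 × 1.673e-27 kg)
   KE = 4.086e-20 J = 255.036 meV

Tighter localization requires more energy.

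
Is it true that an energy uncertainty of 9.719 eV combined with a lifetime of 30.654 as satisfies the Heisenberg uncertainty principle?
No, it violates the uncertainty relation.

Calculate the product ΔEΔt:
ΔE = 9.719 eV = 1.557e-18 J
ΔEΔt = (1.557e-18 J) × (3.065e-17 s)
ΔEΔt = 4.773e-35 J·s

Compare to the minimum allowed value ℏ/2:
ℏ/2 = 5.273e-35 J·s

Since ΔEΔt = 4.773e-35 J·s < 5.273e-35 J·s = ℏ/2,
this violates the uncertainty relation.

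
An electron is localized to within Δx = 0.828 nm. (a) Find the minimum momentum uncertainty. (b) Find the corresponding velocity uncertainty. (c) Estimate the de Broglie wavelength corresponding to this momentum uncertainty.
(a) Δp_min = 6.368 × 10^-26 kg·m/s
(b) Δv_min = 69.908 km/s
(c) λ_dB = 10.405 nm

Step-by-step:

(a) From the uncertainty principle:
Δp_min = ℏ/(2Δx) = (1.055e-34 J·s)/(2 × 8.280e-10 m) = 6.368e-26 kg·m/s

(b) The velocity uncertainty:
Δv = Δp/m = (6.368e-26 kg·m/s)/(9.109e-31 kg) = 6.991e+04 m/s = 69.908 km/s

(c) The de Broglie wavelength for this momentum:
λ = h/p = (6.626e-34 J·s)/(6.368e-26 kg·m/s) = 1.040e-08 m = 10.405 nm

Note: The de Broglie wavelength is comparable to the localization size, as expected from wave-particle duality.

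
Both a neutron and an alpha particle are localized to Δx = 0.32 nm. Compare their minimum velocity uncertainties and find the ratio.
The neutron has the larger minimum velocity uncertainty, by a ratio of 4.0.

For both particles, Δp_min = ℏ/(2Δx) = 1.648e-25 kg·m/s (same for both).

The velocity uncertainty is Δv = Δp/m:
- neutron: Δv = 1.648e-25 / 1.675e-27 = 9.838e+01 m/s = 98.378 m/s
- alpha particle: Δv = 1.648e-25 / 6.645e-27 = 2.480e+01 m/s = 24.798 m/s

Ratio: 9.838e+01 / 2.480e+01 = 4.0

The lighter particle has larger velocity uncertainty because Δv ∝ 1/m.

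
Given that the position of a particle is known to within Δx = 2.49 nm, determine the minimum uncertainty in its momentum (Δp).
2.118 × 10^-26 kg·m/s

Using the Heisenberg uncertainty principle:
ΔxΔp ≥ ℏ/2

The minimum uncertainty in momentum is:
Δp_min = ℏ/(2Δx)
Δp_min = (1.055e-34 J·s) / (2 × 2.490e-09 m)
Δp_min = 2.118e-26 kg·m/s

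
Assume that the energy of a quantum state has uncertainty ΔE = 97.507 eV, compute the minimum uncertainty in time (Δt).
3.375 as

Using the energy-time uncertainty principle:
ΔEΔt ≥ ℏ/2

The minimum uncertainty in time is:
Δt_min = ℏ/(2ΔE)
Δt_min = (1.055e-34 J·s) / (2 × 1.562e-17 J)
Δt_min = 3.375e-18 s = 3.375 as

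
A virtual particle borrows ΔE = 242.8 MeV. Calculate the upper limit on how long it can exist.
1.355 ys

Using the energy-time uncertainty principle:
ΔEΔt ≥ ℏ/2

For a virtual particle borrowing energy ΔE, the maximum lifetime is:
Δt_max = ℏ/(2ΔE)

Converting energy:
ΔE = 242.8 MeV = 3.890e-11 J

Δt_max = (1.055e-34 J·s) / (2 × 3.890e-11 J)
Δt_max = 1.355e-24 s = 1.355 ys

Virtual particles with higher borrowed energy exist for shorter times.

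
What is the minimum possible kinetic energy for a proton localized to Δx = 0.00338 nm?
454.068 meV

Localizing a particle requires giving it sufficient momentum uncertainty:

1. From uncertainty principle: Δp ≥ ℏ/(2Δx)
   Δp_min = (1.055e-34 J·s) / (2 × 3.380e-12 m)
   Δp_min = 1.560e-23 kg·m/s

2. This momentum uncertainty corresponds to kinetic energy:
   KE ≈ (Δp)²/(2m) = (1.560e-23)²/(2 × 1.673e-27 kg)
   KE = 7.275e-20 J = 454.068 meV

Tighter localization requires more energy.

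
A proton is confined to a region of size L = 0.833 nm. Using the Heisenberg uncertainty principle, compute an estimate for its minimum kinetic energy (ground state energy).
7.476 μeV

Using the uncertainty principle to estimate ground state energy:

1. The position uncertainty is approximately the confinement size:
   Δx ≈ L = 8.330e-10 m

2. From ΔxΔp ≥ ℏ/2, the minimum momentum uncertainty is:
   Δp ≈ ℏ/(2L) = 6.330e-26 kg·m/s

3. The kinetic energy is approximately:
   KE ≈ (Δp)²/(2m) = (6.330e-26)²/(2 × 1.673e-27 kg)
   KE ≈ 1.198e-24 J = 7.476 μeV

This is an order-of-magnitude estimate of the ground state energy.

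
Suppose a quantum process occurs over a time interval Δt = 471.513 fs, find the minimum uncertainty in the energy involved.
697.979 μeV

Using the energy-time uncertainty principle:
ΔEΔt ≥ ℏ/2

The minimum uncertainty in energy is:
ΔE_min = ℏ/(2Δt)
ΔE_min = (1.055e-34 J·s) / (2 × 4.715e-13 s)
ΔE_min = 1.118e-22 J = 697.979 μeV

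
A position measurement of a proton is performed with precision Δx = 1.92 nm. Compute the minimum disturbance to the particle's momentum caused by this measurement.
2.746 × 10^-26 kg·m/s

The uncertainty principle implies that measuring position disturbs momentum:
ΔxΔp ≥ ℏ/2

When we measure position with precision Δx, we necessarily introduce a momentum uncertainty:
Δp ≥ ℏ/(2Δx)
Δp_min = (1.055e-34 J·s) / (2 × 1.920e-09 m)
Δp_min = 2.746e-26 kg·m/s

The more precisely we measure position, the greater the momentum disturbance.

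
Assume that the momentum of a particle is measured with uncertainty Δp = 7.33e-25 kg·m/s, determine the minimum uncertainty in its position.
71.935 pm

Using the Heisenberg uncertainty principle:
ΔxΔp ≥ ℏ/2

The minimum uncertainty in position is:
Δx_min = ℏ/(2Δp)
Δx_min = (1.055e-34 J·s) / (2 × 7.330e-25 kg·m/s)
Δx_min = 7.194e-11 m = 71.935 pm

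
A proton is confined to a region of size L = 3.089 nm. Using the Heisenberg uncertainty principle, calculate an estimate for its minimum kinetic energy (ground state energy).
543.649 neV

Using the uncertainty principle to estimate ground state energy:

1. The position uncertainty is approximately the confinement size:
   Δx ≈ L = 3.089e-09 m

2. From ΔxΔp ≥ ℏ/2, the minimum momentum uncertainty is:
   Δp ≈ ℏ/(2L) = 1.707e-26 kg·m/s

3. The kinetic energy is approximately:
   KE ≈ (Δp)²/(2m) = (1.707e-26)²/(2 × 1.673e-27 kg)
   KE ≈ 8.710e-26 J = 543.649 neV

This is an order-of-magnitude estimate of the ground state energy.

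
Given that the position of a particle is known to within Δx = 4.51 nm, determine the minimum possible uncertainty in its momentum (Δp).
1.169 × 10^-26 kg·m/s

Using the Heisenberg uncertainty principle:
ΔxΔp ≥ ℏ/2

The minimum uncertainty in momentum is:
Δp_min = ℏ/(2Δx)
Δp_min = (1.055e-34 J·s) / (2 × 4.510e-09 m)
Δp_min = 1.169e-26 kg·m/s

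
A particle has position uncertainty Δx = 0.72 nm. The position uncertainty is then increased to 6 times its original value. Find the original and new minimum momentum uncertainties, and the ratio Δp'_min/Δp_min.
Original Δp_min = 7.323 × 10^-26 kg·m/s; new Δp'_min = 1.221 × 10^-26 kg·m/s; ratio Δp'_min/Δp_min = 1/6.

From the uncertainty principle ΔxΔp ≥ ℏ/2, the minimum momentum uncertainty is Δp_min = ℏ/(2Δx).

Original (Δx = 0.72 nm = 7.200e-10 m):
Δp_min = (1.055e-34 J·s)/(2 × 7.200e-10 m) = 7.323e-26 kg·m/s

When Δx → 6Δx:
Δp'_min = ℏ/(2 × 6Δx) = (1/6) × ℏ/(2Δx) = (1/6) × Δp_min
Δp'_min = 1/6 × 7.323e-26 kg·m/s = 1.221e-26 kg·m/s

Since Δp_min ∝ 1/Δx, when Δx is increased to 6 times its original value, Δp_min decreases to 1/6 of its original value.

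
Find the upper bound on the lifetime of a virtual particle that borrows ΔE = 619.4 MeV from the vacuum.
5.313 × 10^-25 s

Using the energy-time uncertainty principle:
ΔEΔt ≥ ℏ/2

For a virtual particle borrowing energy ΔE, the maximum lifetime is:
Δt_max = ℏ/(2ΔE)

Converting energy:
ΔE = 619.4 MeV = 9.924e-11 J

Δt_max = (1.055e-34 J·s) / (2 × 9.924e-11 J)
Δt_max = 5.313e-25 s = 5.313 × 10^-25 s

Virtual particles with higher borrowed energy exist for shorter times.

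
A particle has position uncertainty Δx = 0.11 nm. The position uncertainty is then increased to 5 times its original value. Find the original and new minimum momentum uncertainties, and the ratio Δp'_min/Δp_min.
Original Δp_min = 4.794 × 10^-25 kg·m/s; new Δp'_min = 9.587 × 10^-26 kg·m/s; ratio Δp'_min/Δp_min = 1/5.

From the uncertainty principle ΔxΔp ≥ ℏ/2, the minimum momentum uncertainty is Δp_min = ℏ/(2Δx).

Original (Δx = 0.11 nm = 1.100e-10 m):
Δp_min = (1.055e-34 J·s)/(2 × 1.100e-10 m) = 4.794e-25 kg·m/s

When Δx → 5Δx:
Δp'_min = ℏ/(2 × 5Δx) = (1/5) × ℏ/(2Δx) = (1/5) × Δp_min
Δp'_min = 1/5 × 4.794e-25 kg·m/s = 9.587e-26 kg·m/s

Since Δp_min ∝ 1/Δx, when Δx is increased to 5 times its original value, Δp_min decreases to 1/5 of its original value.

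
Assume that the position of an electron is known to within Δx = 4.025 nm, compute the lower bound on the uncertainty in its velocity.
14.381 km/s

Using the Heisenberg uncertainty principle and Δp = mΔv:
ΔxΔp ≥ ℏ/2
Δx(mΔv) ≥ ℏ/2

The minimum uncertainty in velocity is:
Δv_min = ℏ/(2mΔx)
Δv_min = (1.055e-34 J·s) / (2 × 9.109e-31 kg × 4.025e-09 m)
Δv_min = 1.438e+04 m/s = 14.381 km/s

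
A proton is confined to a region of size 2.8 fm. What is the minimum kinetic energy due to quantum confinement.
661.665 keV

Using the uncertainty principle:

1. Position uncertainty: Δx ≈ 2.800e-15 m
2. Minimum momentum uncertainty: Δp = ℏ/(2Δx) = 1.883e-20 kg·m/s
3. Minimum kinetic energy:
   KE = (Δp)²/(2m) = (1.883e-20)²/(2 × 1.673e-27 kg)
   KE = 1.060e-13 J = 661.665 keV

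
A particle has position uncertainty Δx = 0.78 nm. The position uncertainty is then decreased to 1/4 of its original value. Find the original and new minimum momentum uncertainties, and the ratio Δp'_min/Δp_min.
Original Δp_min = 6.760 × 10^-26 kg·m/s; new Δp'_min = 2.704 × 10^-25 kg·m/s; ratio Δp'_min/Δp_min = 4.

From the uncertainty principle ΔxΔp ≥ ℏ/2, the minimum momentum uncertainty is Δp_min = ℏ/(2Δx).

Original (Δx = 0.78 nm = 7.800e-10 m):
Δp_min = (1.055e-34 J·s)/(2 × 7.800e-10 m) = 6.760e-26 kg·m/s

When Δx → (1/4)Δx:
Δp'_min = ℏ/(2 × (1/4)Δx) = 4 × ℏ/(2Δx) = 4 × Δp_min
Δp'_min = 4 × 6.760e-26 kg·m/s = 2.704e-25 kg·m/s

Since Δp_min ∝ 1/Δx, when Δx is decreased to 1/4 of its original value, Δp_min increases to 4 times its original value.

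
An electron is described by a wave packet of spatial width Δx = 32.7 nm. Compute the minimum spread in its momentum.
1.612 × 10^-27 kg·m/s

For a wave packet, the spatial width Δx and momentum spread Δp are related by the uncertainty principle:
ΔxΔp ≥ ℏ/2

The minimum momentum spread is:
Δp_min = ℏ/(2Δx)
Δp_min = (1.055e-34 J·s) / (2 × 3.270e-08 m)
Δp_min = 1.612e-27 kg·m/s

A wave packet cannot have both a well-defined position and well-defined momentum.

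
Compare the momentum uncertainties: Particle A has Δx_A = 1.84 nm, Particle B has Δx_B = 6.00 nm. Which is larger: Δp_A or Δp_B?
Particle A has the larger minimum momentum uncertainty, by a factor of 3.26.

For each particle, the minimum momentum uncertainty is Δp_min = ℏ/(2Δx):

Particle A: Δp_A = ℏ/(2×1.840e-09 m) = 2.866e-26 kg·m/s
Particle B: Δp_B = ℏ/(2×6.000e-09 m) = 8.788e-27 kg·m/s

Ratio: Δp_A/Δp_B = 3.26

Since Δp_min ∝ 1/Δx, the particle with smaller position uncertainty (A) has larger momentum uncertainty.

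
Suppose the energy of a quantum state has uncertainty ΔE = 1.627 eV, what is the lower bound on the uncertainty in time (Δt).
202.278 as

Using the energy-time uncertainty principle:
ΔEΔt ≥ ℏ/2

The minimum uncertainty in time is:
Δt_min = ℏ/(2ΔE)
Δt_min = (1.055e-34 J·s) / (2 × 2.607e-19 J)
Δt_min = 2.023e-16 s = 202.278 as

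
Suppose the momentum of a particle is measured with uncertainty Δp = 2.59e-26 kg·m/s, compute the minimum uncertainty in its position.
2.036 nm

Using the Heisenberg uncertainty principle:
ΔxΔp ≥ ℏ/2

The minimum uncertainty in position is:
Δx_min = ℏ/(2Δp)
Δx_min = (1.055e-34 J·s) / (2 × 2.590e-26 kg·m/s)
Δx_min = 2.036e-09 m = 2.036 nm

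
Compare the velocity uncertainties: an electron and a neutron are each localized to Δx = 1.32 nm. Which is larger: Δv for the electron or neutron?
The electron has the larger minimum velocity uncertainty, by a ratio of 1838.7.

For both particles, Δp_min = ℏ/(2Δx) = 3.995e-26 kg·m/s (same for both).

The velocity uncertainty is Δv = Δp/m:
- electron: Δv = 3.995e-26 / 9.109e-31 = 4.385e+04 m/s = 43.851 km/s
- neutron: Δv = 3.995e-26 / 1.675e-27 = 2.385e+01 m/s = 23.849 m/s

Ratio: 4.385e+04 / 2.385e+01 = 1838.7

The lighter particle has larger velocity uncertainty because Δv ∝ 1/m.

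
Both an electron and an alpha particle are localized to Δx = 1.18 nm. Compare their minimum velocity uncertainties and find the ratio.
The electron has the larger minimum velocity uncertainty, by a ratio of 7294.3.

For both particles, Δp_min = ℏ/(2Δx) = 4.469e-26 kg·m/s (same for both).

The velocity uncertainty is Δv = Δp/m:
- electron: Δv = 4.469e-26 / 9.109e-31 = 4.905e+04 m/s = 49.054 km/s
- alpha particle: Δv = 4.469e-26 / 6.645e-27 = 6.725e+00 m/s = 6.725 m/s

Ratio: 4.905e+04 / 6.725e+00 = 7294.3

The lighter particle has larger velocity uncertainty because Δv ∝ 1/m.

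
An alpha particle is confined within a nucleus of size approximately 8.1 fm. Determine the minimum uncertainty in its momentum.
6.510 × 10^-21 kg·m/s

Using the Heisenberg uncertainty principle:
ΔxΔp ≥ ℏ/2

With Δx ≈ L = 8.100e-15 m (the confinement size):
Δp_min = ℏ/(2Δx)
Δp_min = (1.055e-34 J·s) / (2 × 8.100e-15 m)
Δp_min = 6.510e-21 kg·m/s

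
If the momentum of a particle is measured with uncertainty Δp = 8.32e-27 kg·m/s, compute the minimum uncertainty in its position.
6.338 nm

Using the Heisenberg uncertainty principle:
ΔxΔp ≥ ℏ/2

The minimum uncertainty in position is:
Δx_min = ℏ/(2Δp)
Δx_min = (1.055e-34 J·s) / (2 × 8.320e-27 kg·m/s)
Δx_min = 6.338e-09 m = 6.338 nm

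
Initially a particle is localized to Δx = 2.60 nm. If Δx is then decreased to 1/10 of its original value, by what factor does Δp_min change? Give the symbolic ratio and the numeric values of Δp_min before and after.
Original Δp_min = 2.028 × 10^-26 kg·m/s; new Δp'_min = 2.028 × 10^-25 kg·m/s; ratio Δp'_min/Δp_min = 10.

From the uncertainty principle ΔxΔp ≥ ℏ/2, the minimum momentum uncertainty is Δp_min = ℏ/(2Δx).

Original (Δx = 2.60 nm = 2.600e-09 m):
Δp_min = (1.055e-34 J·s)/(2 × 2.600e-09 m) = 2.028e-26 kg·m/s

When Δx → (1/10)Δx:
Δp'_min = ℏ/(2 × (1/10)Δx) = 10 × ℏ/(2Δx) = 10 × Δp_min
Δp'_min = 10 × 2.028e-26 kg·m/s = 2.028e-25 kg·m/s

Since Δp_min ∝ 1/Δx, when Δx is decreased to 1/10 of its original value, Δp_min increases to 10 times its original value.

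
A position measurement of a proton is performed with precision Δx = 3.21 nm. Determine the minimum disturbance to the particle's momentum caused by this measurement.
1.643 × 10^-26 kg·m/s

The uncertainty principle implies that measuring position disturbs momentum:
ΔxΔp ≥ ℏ/2

When we measure position with precision Δx, we necessarily introduce a momentum uncertainty:
Δp ≥ ℏ/(2Δx)
Δp_min = (1.055e-34 J·s) / (2 × 3.210e-09 m)
Δp_min = 1.643e-26 kg·m/s

The more precisely we measure position, the greater the momentum disturbance.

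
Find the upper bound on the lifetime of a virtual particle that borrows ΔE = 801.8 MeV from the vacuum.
4.105 × 10^-25 s

Using the energy-time uncertainty principle:
ΔEΔt ≥ ℏ/2

For a virtual particle borrowing energy ΔE, the maximum lifetime is:
Δt_max = ℏ/(2ΔE)

Converting energy:
ΔE = 801.8 MeV = 1.285e-10 J

Δt_max = (1.055e-34 J·s) / (2 × 1.285e-10 J)
Δt_max = 4.105e-25 s = 4.105 × 10^-25 s

Virtual particles with higher borrowed energy exist for shorter times.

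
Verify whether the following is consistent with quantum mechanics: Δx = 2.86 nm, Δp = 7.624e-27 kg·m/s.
No, it violates the uncertainty principle (impossible measurement).

Calculate the product ΔxΔp:
ΔxΔp = (2.860e-09 m) × (7.624e-27 kg·m/s)
ΔxΔp = 2.180e-35 J·s

Compare to the minimum allowed value ℏ/2:
ℏ/2 = 5.273e-35 J·s

Since ΔxΔp = 2.180e-35 J·s < 5.273e-35 J·s = ℏ/2,
the measurement violates the uncertainty principle.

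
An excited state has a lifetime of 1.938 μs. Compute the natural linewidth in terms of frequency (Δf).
41.062 kHz

Using the energy-time uncertainty principle and E = hf:
ΔEΔt ≥ ℏ/2
hΔf·Δt ≥ ℏ/2

The minimum frequency uncertainty is:
Δf = ℏ/(2hτ) = 1/(4πτ)
Δf = 1/(4π × 1.938e-06 s)
Δf = 4.106e+04 Hz = 41.062 kHz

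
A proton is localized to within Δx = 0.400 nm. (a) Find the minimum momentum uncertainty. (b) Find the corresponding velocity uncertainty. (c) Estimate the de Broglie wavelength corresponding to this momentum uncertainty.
(a) Δp_min = 1.318 × 10^-25 kg·m/s
(b) Δv_min = 78.811 m/s
(c) λ_dB = 5.027 nm

Step-by-step:

(a) From the uncertainty principle:
Δp_min = ℏ/(2Δx) = (1.055e-34 J·s)/(2 × 4.000e-10 m) = 1.318e-25 kg·m/s

(b) The velocity uncertainty:
Δv = Δp/m = (1.318e-25 kg·m/s)/(1.673e-27 kg) = 7.881e+01 m/s = 78.811 m/s

(c) The de Broglie wavelength for this momentum:
λ = h/p = (6.626e-34 J·s)/(1.318e-25 kg·m/s) = 5.027e-09 m = 5.027 nm

Note: The de Broglie wavelength is comparable to the localization size, as expected from wave-particle duality.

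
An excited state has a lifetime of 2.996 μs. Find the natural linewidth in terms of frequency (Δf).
26.561 kHz

Using the energy-time uncertainty principle and E = hf:
ΔEΔt ≥ ℏ/2
hΔf·Δt ≥ ℏ/2

The minimum frequency uncertainty is:
Δf = ℏ/(2hτ) = 1/(4πτ)
Δf = 1/(4π × 2.996e-06 s)
Δf = 2.656e+04 Hz = 26.561 kHz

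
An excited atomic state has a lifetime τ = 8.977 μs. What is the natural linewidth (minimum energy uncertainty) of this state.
36.661 peV

Using the energy-time uncertainty principle:
ΔEΔt ≥ ℏ/2

The lifetime τ represents the time uncertainty Δt.
The natural linewidth (minimum energy uncertainty) is:

ΔE = ℏ/(2τ)
ΔE = (1.055e-34 J·s) / (2 × 8.977e-06 s)
ΔE = 5.874e-30 J = 36.661 peV

This natural linewidth limits the precision of spectroscopic measurements.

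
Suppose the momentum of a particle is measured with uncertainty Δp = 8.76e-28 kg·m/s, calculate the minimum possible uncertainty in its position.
60.192 nm

Using the Heisenberg uncertainty principle:
ΔxΔp ≥ ℏ/2

The minimum uncertainty in position is:
Δx_min = ℏ/(2Δp)
Δx_min = (1.055e-34 J·s) / (2 × 8.760e-28 kg·m/s)
Δx_min = 6.019e-08 m = 60.192 nm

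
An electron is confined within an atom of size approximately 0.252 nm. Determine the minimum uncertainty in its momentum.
2.092 × 10^-25 kg·m/s

Using the Heisenberg uncertainty principle:
ΔxΔp ≥ ℏ/2

With Δx ≈ L = 2.520e-10 m (the confinement size):
Δp_min = ℏ/(2Δx)
Δp_min = (1.055e-34 J·s) / (2 × 2.520e-10 m)
Δp_min = 2.092e-25 kg·m/s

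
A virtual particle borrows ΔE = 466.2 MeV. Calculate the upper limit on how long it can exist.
7.059 × 10^-25 s

Using the energy-time uncertainty principle:
ΔEΔt ≥ ℏ/2

For a virtual particle borrowing energy ΔE, the maximum lifetime is:
Δt_max = ℏ/(2ΔE)

Converting energy:
ΔE = 466.2 MeV = 7.469e-11 J

Δt_max = (1.055e-34 J·s) / (2 × 7.469e-11 J)
Δt_max = 7.059e-25 s = 7.059 × 10^-25 s

Virtual particles with higher borrowed energy exist for shorter times.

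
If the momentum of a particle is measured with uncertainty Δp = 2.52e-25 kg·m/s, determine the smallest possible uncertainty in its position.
209.240 pm

Using the Heisenberg uncertainty principle:
ΔxΔp ≥ ℏ/2

The minimum uncertainty in position is:
Δx_min = ℏ/(2Δp)
Δx_min = (1.055e-34 J·s) / (2 × 2.520e-25 kg·m/s)
Δx_min = 2.092e-10 m = 209.240 pm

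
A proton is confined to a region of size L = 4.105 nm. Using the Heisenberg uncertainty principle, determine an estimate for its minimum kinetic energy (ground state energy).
307.842 neV

Using the uncertainty principle to estimate ground state energy:

1. The position uncertainty is approximately the confinement size:
   Δx ≈ L = 4.105e-09 m

2. From ΔxΔp ≥ ℏ/2, the minimum momentum uncertainty is:
   Δp ≈ ℏ/(2L) = 1.284e-26 kg·m/s

3. The kinetic energy is approximately:
   KE ≈ (Δp)²/(2m) = (1.284e-26)²/(2 × 1.673e-27 kg)
   KE ≈ 4.932e-26 J = 307.842 neV

This is an order-of-magnitude estimate of the ground state energy.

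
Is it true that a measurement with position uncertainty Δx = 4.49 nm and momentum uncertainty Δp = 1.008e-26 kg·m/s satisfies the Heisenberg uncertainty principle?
No, it violates the uncertainty principle (impossible measurement).

Calculate the product ΔxΔp:
ΔxΔp = (4.490e-09 m) × (1.008e-26 kg·m/s)
ΔxΔp = 4.526e-35 J·s

Compare to the minimum allowed value ℏ/2:
ℏ/2 = 5.273e-35 J·s

Since ΔxΔp = 4.526e-35 J·s < 5.273e-35 J·s = ℏ/2,
the measurement violates the uncertainty principle.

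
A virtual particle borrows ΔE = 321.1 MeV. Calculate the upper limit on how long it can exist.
1.025 ys

Using the energy-time uncertainty principle:
ΔEΔt ≥ ℏ/2

For a virtual particle borrowing energy ΔE, the maximum lifetime is:
Δt_max = ℏ/(2ΔE)

Converting energy:
ΔE = 321.1 MeV = 5.145e-11 J

Δt_max = (1.055e-34 J·s) / (2 × 5.145e-11 J)
Δt_max = 1.025e-24 s = 1.025 ys

Virtual particles with higher borrowed energy exist for shorter times.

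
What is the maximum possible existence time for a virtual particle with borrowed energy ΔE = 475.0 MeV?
6.929 × 10^-25 s

Using the energy-time uncertainty principle:
ΔEΔt ≥ ℏ/2

For a virtual particle borrowing energy ΔE, the maximum lifetime is:
Δt_max = ℏ/(2ΔE)

Converting energy:
ΔE = 475.0 MeV = 7.610e-11 J

Δt_max = (1.055e-34 J·s) / (2 × 7.610e-11 J)
Δt_max = 6.929e-25 s = 6.929 × 10^-25 s

Virtual particles with higher borrowed energy exist for shorter times.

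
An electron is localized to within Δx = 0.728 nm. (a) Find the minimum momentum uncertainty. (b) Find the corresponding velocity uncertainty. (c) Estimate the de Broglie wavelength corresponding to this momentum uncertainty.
(a) Δp_min = 7.243 × 10^-26 kg·m/s
(b) Δv_min = 79.511 km/s
(c) λ_dB = 9.148 nm

Step-by-step:

(a) From the uncertainty principle:
Δp_min = ℏ/(2Δx) = (1.055e-34 J·s)/(2 × 7.280e-10 m) = 7.243e-26 kg·m/s

(b) The velocity uncertainty:
Δv = Δp/m = (7.243e-26 kg·m/s)/(9.109e-31 kg) = 7.951e+04 m/s = 79.511 km/s

(c) The de Broglie wavelength for this momentum:
λ = h/p = (6.626e-34 J·s)/(7.243e-26 kg·m/s) = 9.148e-09 m = 9.148 nm

Note: The de Broglie wavelength is comparable to the localization size, as expected from wave-particle duality.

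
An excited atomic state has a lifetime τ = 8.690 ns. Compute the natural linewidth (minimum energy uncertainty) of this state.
37.872 neV

Using the energy-time uncertainty principle:
ΔEΔt ≥ ℏ/2

The lifetime τ represents the time uncertainty Δt.
The natural linewidth (minimum energy uncertainty) is:

ΔE = ℏ/(2τ)
ΔE = (1.055e-34 J·s) / (2 × 8.690e-09 s)
ΔE = 6.068e-27 J = 37.872 neV

This natural linewidth limits the precision of spectroscopic measurements.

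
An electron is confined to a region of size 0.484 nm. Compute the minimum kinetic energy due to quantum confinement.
40.660 meV

Using the uncertainty principle:

1. Position uncertainty: Δx ≈ 4.840e-10 m
2. Minimum momentum uncertainty: Δp = ℏ/(2Δx) = 1.089e-25 kg·m/s
3. Minimum kinetic energy:
   KE = (Δp)²/(2m) = (1.089e-25)²/(2 × 9.109e-31 kg)
   KE = 6.515e-21 J = 40.660 meV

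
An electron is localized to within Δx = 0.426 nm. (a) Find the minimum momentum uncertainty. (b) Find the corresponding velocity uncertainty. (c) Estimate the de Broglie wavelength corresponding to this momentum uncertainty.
(a) Δp_min = 1.238 × 10^-25 kg·m/s
(b) Δv_min = 135.878 km/s
(c) λ_dB = 5.353 nm

Step-by-step:

(a) From the uncertainty principle:
Δp_min = ℏ/(2Δx) = (1.055e-34 J·s)/(2 × 4.260e-10 m) = 1.238e-25 kg·m/s

(b) The velocity uncertainty:
Δv = Δp/m = (1.238e-25 kg·m/s)/(9.109e-31 kg) = 1.359e+05 m/s = 135.878 km/s

(c) The de Broglie wavelength for this momentum:
λ = h/p = (6.626e-34 J·s)/(1.238e-25 kg·m/s) = 5.353e-09 m = 5.353 nm

Note: The de Broglie wavelength is comparable to the localization size, as expected from wave-particle duality.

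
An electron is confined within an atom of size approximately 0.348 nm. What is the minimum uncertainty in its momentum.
1.515 × 10^-25 kg·m/s

Using the Heisenberg uncertainty principle:
ΔxΔp ≥ ℏ/2

With Δx ≈ L = 3.480e-10 m (the confinement size):
Δp_min = ℏ/(2Δx)
Δp_min = (1.055e-34 J·s) / (2 × 3.480e-10 m)
Δp_min = 1.515e-25 kg·m/s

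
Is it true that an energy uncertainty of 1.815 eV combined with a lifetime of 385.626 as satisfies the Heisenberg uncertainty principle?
Yes, it satisfies the uncertainty relation.

Calculate the product ΔEΔt:
ΔE = 1.815 eV = 2.908e-19 J
ΔEΔt = (2.908e-19 J) × (3.856e-16 s)
ΔEΔt = 1.121e-34 J·s

Compare to the minimum allowed value ℏ/2:
ℏ/2 = 5.273e-35 J·s

Since ΔEΔt = 1.121e-34 J·s ≥ 5.273e-35 J·s = ℏ/2,
this satisfies the uncertainty relation.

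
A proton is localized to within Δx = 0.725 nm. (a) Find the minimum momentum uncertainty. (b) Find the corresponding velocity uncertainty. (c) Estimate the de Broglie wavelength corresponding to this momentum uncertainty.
(a) Δp_min = 7.273 × 10^-26 kg·m/s
(b) Δv_min = 43.482 m/s
(c) λ_dB = 9.111 nm

Step-by-step:

(a) From the uncertainty principle:
Δp_min = ℏ/(2Δx) = (1.055e-34 J·s)/(2 × 7.250e-10 m) = 7.273e-26 kg·m/s

(b) The velocity uncertainty:
Δv = Δp/m = (7.273e-26 kg·m/s)/(1.673e-27 kg) = 4.348e+01 m/s = 43.482 m/s

(c) The de Broglie wavelength for this momentum:
λ = h/p = (6.626e-34 J·s)/(7.273e-26 kg·m/s) = 9.111e-09 m = 9.111 nm

Note: The de Broglie wavelength is comparable to the localization size, as expected from wave-particle duality.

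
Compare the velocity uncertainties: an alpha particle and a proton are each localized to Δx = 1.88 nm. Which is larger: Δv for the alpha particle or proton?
The proton has the larger minimum velocity uncertainty, by a ratio of 4.0.

For both particles, Δp_min = ℏ/(2Δx) = 2.805e-26 kg·m/s (same for both).

The velocity uncertainty is Δv = Δp/m:
- alpha particle: Δv = 2.805e-26 / 6.645e-27 = 4.221e+00 m/s = 4.221 m/s
- proton: Δv = 2.805e-26 / 1.673e-27 = 1.677e+01 m/s = 16.768 m/s

Ratio: 1.677e+01 / 4.221e+00 = 4.0

The lighter particle has larger velocity uncertainty because Δv ∝ 1/m.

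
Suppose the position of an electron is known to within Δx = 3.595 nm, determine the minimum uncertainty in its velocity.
16.101 km/s

Using the Heisenberg uncertainty principle and Δp = mΔv:
ΔxΔp ≥ ℏ/2
Δx(mΔv) ≥ ℏ/2

The minimum uncertainty in velocity is:
Δv_min = ℏ/(2mΔx)
Δv_min = (1.055e-34 J·s) / (2 × 9.109e-31 kg × 3.595e-09 m)
Δv_min = 1.610e+04 m/s = 16.101 km/s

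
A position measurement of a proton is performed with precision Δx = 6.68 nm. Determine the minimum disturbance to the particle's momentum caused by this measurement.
7.894 × 10^-27 kg·m/s

The uncertainty principle implies that measuring position disturbs momentum:
ΔxΔp ≥ ℏ/2

When we measure position with precision Δx, we necessarily introduce a momentum uncertainty:
Δp ≥ ℏ/(2Δx)
Δp_min = (1.055e-34 J·s) / (2 × 6.680e-09 m)
Δp_min = 7.894e-27 kg·m/s

The more precisely we measure position, the greater the momentum disturbance.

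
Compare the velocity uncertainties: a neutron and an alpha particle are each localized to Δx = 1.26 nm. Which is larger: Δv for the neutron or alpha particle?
The neutron has the larger minimum velocity uncertainty, by a ratio of 4.0.

For both particles, Δp_min = ℏ/(2Δx) = 4.185e-26 kg·m/s (same for both).

The velocity uncertainty is Δv = Δp/m:
- neutron: Δv = 4.185e-26 / 1.675e-27 = 2.499e+01 m/s = 24.985 m/s
- alpha particle: Δv = 4.185e-26 / 6.645e-27 = 6.298e+00 m/s = 6.298 m/s

Ratio: 2.499e+01 / 6.298e+00 = 4.0

The lighter particle has larger velocity uncertainty because Δv ∝ 1/m.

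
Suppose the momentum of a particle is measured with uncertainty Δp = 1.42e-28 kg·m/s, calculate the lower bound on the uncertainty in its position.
371.328 nm

Using the Heisenberg uncertainty principle:
ΔxΔp ≥ ℏ/2

The minimum uncertainty in position is:
Δx_min = ℏ/(2Δp)
Δx_min = (1.055e-34 J·s) / (2 × 1.420e-28 kg·m/s)
Δx_min = 3.713e-07 m = 371.328 nm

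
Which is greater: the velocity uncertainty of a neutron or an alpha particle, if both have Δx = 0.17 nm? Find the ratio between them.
The neutron has the larger minimum velocity uncertainty, by a ratio of 4.0.

For both particles, Δp_min = ℏ/(2Δx) = 3.102e-25 kg·m/s (same for both).

The velocity uncertainty is Δv = Δp/m:
- neutron: Δv = 3.102e-25 / 1.675e-27 = 1.852e+02 m/s = 185.183 m/s
- alpha particle: Δv = 3.102e-25 / 6.645e-27 = 4.668e+01 m/s = 46.679 m/s

Ratio: 1.852e+02 / 4.668e+01 = 4.0

The lighter particle has larger velocity uncertainty because Δv ∝ 1/m.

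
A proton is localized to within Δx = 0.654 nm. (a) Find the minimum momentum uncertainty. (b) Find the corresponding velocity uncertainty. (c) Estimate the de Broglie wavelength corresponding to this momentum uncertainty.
(a) Δp_min = 8.062 × 10^-26 kg·m/s
(b) Δv_min = 48.203 m/s
(c) λ_dB = 8.218 nm

Step-by-step:

(a) From the uncertainty principle:
Δp_min = ℏ/(2Δx) = (1.055e-34 J·s)/(2 × 6.540e-10 m) = 8.062e-26 kg·m/s

(b) The velocity uncertainty:
Δv = Δp/m = (8.062e-26 kg·m/s)/(1.673e-27 kg) = 4.820e+01 m/s = 48.203 m/s

(c) The de Broglie wavelength for this momentum:
λ = h/p = (6.626e-34 J·s)/(8.062e-26 kg·m/s) = 8.218e-09 m = 8.218 nm

Note: The de Broglie wavelength is comparable to the localization size, as expected from wave-particle duality.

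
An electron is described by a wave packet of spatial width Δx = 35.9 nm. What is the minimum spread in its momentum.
1.469 × 10^-27 kg·m/s

For a wave packet, the spatial width Δx and momentum spread Δp are related by the uncertainty principle:
ΔxΔp ≥ ℏ/2

The minimum momentum spread is:
Δp_min = ℏ/(2Δx)
Δp_min = (1.055e-34 J·s) / (2 × 3.590e-08 m)
Δp_min = 1.469e-27 kg·m/s

A wave packet cannot have both a well-defined position and well-defined momentum.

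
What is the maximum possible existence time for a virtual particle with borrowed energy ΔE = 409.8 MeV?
8.031 × 10^-25 s

Using the energy-time uncertainty principle:
ΔEΔt ≥ ℏ/2

For a virtual particle borrowing energy ΔE, the maximum lifetime is:
Δt_max = ℏ/(2ΔE)

Converting energy:
ΔE = 409.8 MeV = 6.566e-11 J

Δt_max = (1.055e-34 J·s) / (2 × 6.566e-11 J)
Δt_max = 8.031e-25 s = 8.031 × 10^-25 s

Virtual particles with higher borrowed energy exist for shorter times.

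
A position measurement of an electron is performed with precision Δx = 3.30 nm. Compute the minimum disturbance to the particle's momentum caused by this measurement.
1.598 × 10^-26 kg·m/s

The uncertainty principle implies that measuring position disturbs momentum:
ΔxΔp ≥ ℏ/2

When we measure position with precision Δx, we necessarily introduce a momentum uncertainty:
Δp ≥ ℏ/(2Δx)
Δp_min = (1.055e-34 J·s) / (2 × 3.300e-09 m)
Δp_min = 1.598e-26 kg·m/s

The more precisely we measure position, the greater the momentum disturbance.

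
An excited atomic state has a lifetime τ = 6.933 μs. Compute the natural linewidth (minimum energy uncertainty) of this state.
47.469 peV

Using the energy-time uncertainty principle:
ΔEΔt ≥ ℏ/2

The lifetime τ represents the time uncertainty Δt.
The natural linewidth (minimum energy uncertainty) is:

ΔE = ℏ/(2τ)
ΔE = (1.055e-34 J·s) / (2 × 6.933e-06 s)
ΔE = 7.605e-30 J = 47.469 peV

This natural linewidth limits the precision of spectroscopic measurements.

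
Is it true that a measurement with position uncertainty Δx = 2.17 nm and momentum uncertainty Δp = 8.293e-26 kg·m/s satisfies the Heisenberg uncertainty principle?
Yes, it satisfies the uncertainty principle.

Calculate the product ΔxΔp:
ΔxΔp = (2.170e-09 m) × (8.293e-26 kg·m/s)
ΔxΔp = 1.800e-34 J·s

Compare to the minimum allowed value ℏ/2:
ℏ/2 = 5.273e-35 J·s

Since ΔxΔp = 1.800e-34 J·s ≥ 5.273e-35 J·s = ℏ/2,
the measurement satisfies the uncertainty principle.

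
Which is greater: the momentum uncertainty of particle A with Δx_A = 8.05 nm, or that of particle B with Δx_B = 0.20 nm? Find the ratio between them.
Particle B has the larger minimum momentum uncertainty, by a factor of 40.25.

For each particle, the minimum momentum uncertainty is Δp_min = ℏ/(2Δx):

Particle A: Δp_A = ℏ/(2×8.050e-09 m) = 6.550e-27 kg·m/s
Particle B: Δp_B = ℏ/(2×2.000e-10 m) = 2.636e-25 kg·m/s

Ratio: Δp_B/Δp_A = 40.25

Since Δp_min ∝ 1/Δx, the particle with smaller position uncertainty (B) has larger momentum uncertainty.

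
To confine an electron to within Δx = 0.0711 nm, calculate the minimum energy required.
1.884 eV

Localizing a particle requires giving it sufficient momentum uncertainty:

1. From uncertainty principle: Δp ≥ ℏ/(2Δx)
   Δp_min = (1.055e-34 J·s) / (2 × 7.110e-11 m)
   Δp_min = 7.416e-25 kg·m/s

2. This momentum uncertainty corresponds to kinetic energy:
   KE ≈ (Δp)²/(2m) = (7.416e-25)²/(2 × 9.109e-31 kg)
   KE = 3.019e-19 J = 1.884 eV

Tighter localization requires more energy.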